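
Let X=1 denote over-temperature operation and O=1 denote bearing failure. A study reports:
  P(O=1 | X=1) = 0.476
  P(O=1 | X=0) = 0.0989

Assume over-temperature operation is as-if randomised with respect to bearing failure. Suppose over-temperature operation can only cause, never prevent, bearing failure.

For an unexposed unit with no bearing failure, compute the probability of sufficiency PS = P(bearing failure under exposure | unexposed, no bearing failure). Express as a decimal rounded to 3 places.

Let p₁ = 0.476, p₀ = 0.0989.
Under exogeneity and monotonicity, PS = (p₁ − p₀) / (1 − p₀).
PS = (0.476 − 0.0989) / (1 − 0.0989) = 0.3771 / 0.9011 ≈ 0.4185

PS ≈ 0.418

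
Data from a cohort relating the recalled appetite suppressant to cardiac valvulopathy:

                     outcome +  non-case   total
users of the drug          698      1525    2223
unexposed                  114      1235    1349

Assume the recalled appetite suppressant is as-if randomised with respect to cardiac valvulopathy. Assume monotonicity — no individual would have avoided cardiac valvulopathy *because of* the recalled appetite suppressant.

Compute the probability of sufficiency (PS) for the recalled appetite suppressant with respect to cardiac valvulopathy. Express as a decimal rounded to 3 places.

p₁ = P(outcome | exposed) = 698/2223 = 0.31399
p₀ = P(outcome | unexposed) = 114/1349 = 0.084507
Under exogeneity and monotonicity, PS = (p₁ − p₀)/(1 − p₀).
PS = (0.31399 − 0.084507) / 0.91549 ≈ 0.2507

PS ≈ 0.251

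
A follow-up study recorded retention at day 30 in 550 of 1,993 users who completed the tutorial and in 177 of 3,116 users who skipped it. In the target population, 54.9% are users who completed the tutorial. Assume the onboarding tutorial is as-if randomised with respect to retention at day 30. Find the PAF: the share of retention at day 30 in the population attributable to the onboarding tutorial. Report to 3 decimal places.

PAF ≈ 0.679

p₁ = P(outcome | exposed) = 550/1993 = 0.27597
p₀ = P(outcome | unexposed) = 177/3116 = 0.056804
Overall risk P(Y=1) = π·p₁ + (1−π)·p₀ = 0.549×0.27597 + 0.451×0.056804 = 0.17712.
Under exogeneity, PAF = [P(Y=1) − p₀] / P(Y=1).
PAF = (0.17712 − 0.056804) / 0.17712 ≈ 0.6793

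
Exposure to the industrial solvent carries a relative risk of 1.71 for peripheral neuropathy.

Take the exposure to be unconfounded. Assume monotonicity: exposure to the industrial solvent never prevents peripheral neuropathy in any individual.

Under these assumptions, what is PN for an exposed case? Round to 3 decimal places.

PN ≈ 0.415

Under exogeneity and monotonicity, PN = (RR − 1) / RR = 1 − 1/RR.
PN = (1.71 − 1) / 1.71 = 0.71 / 1.71 ≈ 0.4152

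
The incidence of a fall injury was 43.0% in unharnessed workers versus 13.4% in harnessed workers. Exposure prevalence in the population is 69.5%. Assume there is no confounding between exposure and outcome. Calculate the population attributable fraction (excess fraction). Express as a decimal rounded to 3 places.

p₁ = 0.43, p₀ = 0.134.
Overall risk P(Y=1) = π·p₁ + (1−π)·p₀ = 0.695×0.43 + 0.305×0.134 = 0.33972.
Under exogeneity, PAF = [P(Y=1) − p₀] / P(Y=1).
PAF = (0.33972 − 0.134) / 0.33972 ≈ 0.6056

PAF ≈ 0.606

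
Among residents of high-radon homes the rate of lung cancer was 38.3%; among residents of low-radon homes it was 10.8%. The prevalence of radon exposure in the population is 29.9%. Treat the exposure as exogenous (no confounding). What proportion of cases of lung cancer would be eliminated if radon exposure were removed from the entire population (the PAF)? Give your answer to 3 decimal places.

PAF ≈ 0.432

p₁ = 0.383, p₀ = 0.108.
Overall risk P(Y=1) = π·p₁ + (1−π)·p₀ = 0.299×0.383 + 0.701×0.108 = 0.19022.
Under exogeneity, PAF = [P(Y=1) − p₀] / P(Y=1).
PAF = (0.19022 − 0.108) / 0.19022 ≈ 0.4323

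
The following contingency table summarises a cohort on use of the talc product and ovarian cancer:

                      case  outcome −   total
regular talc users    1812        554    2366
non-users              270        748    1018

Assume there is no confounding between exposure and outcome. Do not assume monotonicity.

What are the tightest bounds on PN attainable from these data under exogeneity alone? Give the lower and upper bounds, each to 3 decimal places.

p₁ = P(outcome | exposed) = 1812/2366 = 0.76585
p₀ = P(outcome | unexposed) = 270/1018 = 0.26523
Under exogeneity alone the bounds on PN are max{0,(p₁−p₀)/p₁} ≤ PN ≤ min{1,(1−p₀)/p₁}.
  lower = (p₁ − p₀)/p₁ = 0.50062 / 0.76585 ≈ 0.6537
  upper = min{1, (1 − p₀)/p₁} = 0.73477 / 0.76585 ≈ 0.9594

0.654 ≤ PN ≤ 0.959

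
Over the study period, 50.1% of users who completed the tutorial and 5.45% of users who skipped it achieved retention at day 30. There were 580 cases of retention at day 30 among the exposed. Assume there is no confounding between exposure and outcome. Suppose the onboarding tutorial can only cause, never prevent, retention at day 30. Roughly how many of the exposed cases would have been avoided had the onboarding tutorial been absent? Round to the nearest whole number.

about 517 cases

p₁ = 0.501, p₀ = 0.0545.
PN = (p₁ − p₀)/p₁ = (0.501 − 0.0545) / 0.501 ≈ 0.89122.
Attributable cases ≈ PN × (exposed cases) = 0.89122 × 580 ≈ 516.91.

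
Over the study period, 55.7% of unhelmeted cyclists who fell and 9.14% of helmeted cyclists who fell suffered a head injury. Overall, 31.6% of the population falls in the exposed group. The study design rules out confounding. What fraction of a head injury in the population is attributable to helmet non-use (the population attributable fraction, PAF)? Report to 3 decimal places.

PAF ≈ 0.617

p₁ = 0.557, p₀ = 0.0914.
Overall risk P(Y=1) = π·p₁ + (1−π)·p₀ = 0.316×0.557 + 0.684×0.0914 = 0.23853.
Under exogeneity, PAF = [P(Y=1) − p₀] / P(Y=1).
PAF = (0.23853 − 0.0914) / 0.23853 ≈ 0.6168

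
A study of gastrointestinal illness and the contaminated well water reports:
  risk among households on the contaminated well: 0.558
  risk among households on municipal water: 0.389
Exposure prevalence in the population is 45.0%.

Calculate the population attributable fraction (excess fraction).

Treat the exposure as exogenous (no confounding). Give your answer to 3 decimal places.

Let p₁ = 0.558, p₀ = 0.389.
Overall risk P(Y=1) = π·p₁ + (1−π)·p₀ = 0.45×0.558 + 0.55×0.389 = 0.46505.
Under exogeneity, PAF = [P(Y=1) − p₀] / P(Y=1).
PAF = (0.46505 − 0.389) / 0.46505 ≈ 0.1635

PAF ≈ 0.164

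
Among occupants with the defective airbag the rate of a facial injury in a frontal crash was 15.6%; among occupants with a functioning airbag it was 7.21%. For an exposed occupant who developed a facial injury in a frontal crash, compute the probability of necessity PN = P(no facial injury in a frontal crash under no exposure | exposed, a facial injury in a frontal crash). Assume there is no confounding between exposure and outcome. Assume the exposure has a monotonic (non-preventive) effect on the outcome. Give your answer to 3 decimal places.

p₁ = 0.156, p₀ = 0.0721.
Under exogeneity and monotonicity, PN = (p₁ − p₀) / p₁.
PN = (0.156 − 0.0721) / 0.156 = 0.0839 / 0.156 ≈ 0.5378

PN ≈ 0.538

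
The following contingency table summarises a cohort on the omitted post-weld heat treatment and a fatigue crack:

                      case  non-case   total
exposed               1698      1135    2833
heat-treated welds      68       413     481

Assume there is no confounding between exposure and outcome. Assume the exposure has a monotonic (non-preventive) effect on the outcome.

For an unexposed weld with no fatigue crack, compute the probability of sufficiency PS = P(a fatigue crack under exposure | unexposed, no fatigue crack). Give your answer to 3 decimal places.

p₁ = P(outcome | exposed) = 1698/2833 = 0.59936
p₀ = P(outcome | unexposed) = 68/481 = 0.14137
Under exogeneity and monotonicity, PS = (p₁ − p₀)/(1 − p₀).
PS = (0.59936 − 0.14137) / 0.85863 ≈ 0.5334

PS ≈ 0.533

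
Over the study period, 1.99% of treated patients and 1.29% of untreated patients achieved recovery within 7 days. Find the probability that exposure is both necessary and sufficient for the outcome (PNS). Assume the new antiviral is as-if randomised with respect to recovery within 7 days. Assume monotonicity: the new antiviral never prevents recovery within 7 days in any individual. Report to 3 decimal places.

PNS ≈ 0.007

p₁ = 0.0199, p₀ = 0.0129.
Under exogeneity and monotonicity, PNS = p₁ − p₀.
PNS = 0.0199 − 0.0129 = 0.007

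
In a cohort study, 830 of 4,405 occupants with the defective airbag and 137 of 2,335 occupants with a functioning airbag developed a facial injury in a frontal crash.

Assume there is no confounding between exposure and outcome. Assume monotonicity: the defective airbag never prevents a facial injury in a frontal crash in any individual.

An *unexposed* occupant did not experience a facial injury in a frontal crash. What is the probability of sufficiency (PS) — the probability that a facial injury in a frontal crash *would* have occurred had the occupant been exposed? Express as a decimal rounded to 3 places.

p₁ = P(outcome | exposed) = 830/4405 = 0.18842
p₀ = P(outcome | unexposed) = 137/2335 = 0.058672
Under exogeneity and monotonicity, PS = (p₁ − p₀) / (1 − p₀).
PS = (0.18842 − 0.058672) / (1 − 0.058672) = 0.12975 / 0.94133 ≈ 0.1378

PS ≈ 0.138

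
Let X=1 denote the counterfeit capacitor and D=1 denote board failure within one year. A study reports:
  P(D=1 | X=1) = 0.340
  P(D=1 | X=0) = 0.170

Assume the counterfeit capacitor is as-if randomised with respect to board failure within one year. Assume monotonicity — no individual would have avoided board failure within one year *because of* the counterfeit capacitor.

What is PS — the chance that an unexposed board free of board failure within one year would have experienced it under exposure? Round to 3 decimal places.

Let p₁ = 0.34, p₀ = 0.17.
Under exogeneity and monotonicity, PS = (p₁ − p₀) / (1 − p₀).
PS = (0.34 − 0.17) / (1 − 0.17) = 0.17 / 0.83 ≈ 0.2048

PS ≈ 0.205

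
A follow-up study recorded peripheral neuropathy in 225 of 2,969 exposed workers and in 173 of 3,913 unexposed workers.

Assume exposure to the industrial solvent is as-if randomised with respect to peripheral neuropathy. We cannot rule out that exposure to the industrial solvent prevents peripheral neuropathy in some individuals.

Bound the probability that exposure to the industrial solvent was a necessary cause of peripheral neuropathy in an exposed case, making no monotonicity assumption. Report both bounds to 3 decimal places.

0.417 ≤ PN ≤ 1.000

p₁ = P(outcome | exposed) = 225/2969 = 0.075783
p₀ = P(outcome | unexposed) = 173/3913 = 0.044212
Under exogeneity alone the bounds on PN are max{0,(p₁−p₀)/p₁} ≤ PN ≤ min{1,(1−p₀)/p₁}.
  lower = (p₁ − p₀)/p₁ = 0.031571 / 0.075783 ≈ 0.4166
  upper = min{1, (1 − p₀)/p₁} = 0.95579 / 0.075783 ≈ 12.6122 → capped at 1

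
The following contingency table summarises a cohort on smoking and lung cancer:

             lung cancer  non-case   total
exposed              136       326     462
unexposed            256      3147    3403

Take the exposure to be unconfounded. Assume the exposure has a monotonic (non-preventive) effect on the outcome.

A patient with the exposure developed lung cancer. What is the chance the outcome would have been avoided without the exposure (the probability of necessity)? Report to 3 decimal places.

PN ≈ 0.744

p₁ = P(outcome | exposed) = 136/462 = 0.29437
p₀ = P(outcome | unexposed) = 256/3403 = 0.075228
Under exogeneity and monotonicity, PN = (p₁ − p₀) / p₁.
PN = (0.29437 − 0.075228) / 0.29437 = 0.21914 / 0.29437 ≈ 0.7444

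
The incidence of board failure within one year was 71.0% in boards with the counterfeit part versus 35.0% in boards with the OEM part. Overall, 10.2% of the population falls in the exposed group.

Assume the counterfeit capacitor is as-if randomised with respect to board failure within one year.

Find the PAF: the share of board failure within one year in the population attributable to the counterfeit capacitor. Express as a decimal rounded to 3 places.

PAF ≈ 0.095

p₁ = 0.71, p₀ = 0.35.
Overall risk P(Y=1) = π·p₁ + (1−π)·p₀ = 0.102×0.71 + 0.898×0.35 = 0.38672.
Under exogeneity, PAF = [P(Y=1) − p₀] / P(Y=1).
PAF = (0.38672 − 0.35) / 0.38672 ≈ 0.0950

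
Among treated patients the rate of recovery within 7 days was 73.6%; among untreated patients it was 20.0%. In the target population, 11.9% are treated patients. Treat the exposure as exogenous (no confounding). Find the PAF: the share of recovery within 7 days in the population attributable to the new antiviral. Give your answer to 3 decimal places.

p₁ = 0.736, p₀ = 0.2.
Overall risk P(Y=1) = π·p₁ + (1−π)·p₀ = 0.119×0.736 + 0.881×0.2 = 0.26378.
Under exogeneity, PAF = [P(Y=1) − p₀] / P(Y=1).
PAF = (0.26378 − 0.2) / 0.26378 ≈ 0.2418

PAF ≈ 0.242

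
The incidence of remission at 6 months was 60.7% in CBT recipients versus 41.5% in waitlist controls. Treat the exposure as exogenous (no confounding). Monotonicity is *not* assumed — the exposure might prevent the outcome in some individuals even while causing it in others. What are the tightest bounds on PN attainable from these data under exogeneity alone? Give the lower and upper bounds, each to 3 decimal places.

p₁ = 0.607, p₀ = 0.415.
Under exogeneity alone the bounds on PN are max{0,(p₁−p₀)/p₁} ≤ PN ≤ min{1,(1−p₀)/p₁}.
  lower = (p₁ − p₀)/p₁ = 0.192 / 0.607 ≈ 0.3163
  upper = min{1, (1 − p₀)/p₁} = 0.585 / 0.607 ≈ 0.9638

0.316 ≤ PN ≤ 0.964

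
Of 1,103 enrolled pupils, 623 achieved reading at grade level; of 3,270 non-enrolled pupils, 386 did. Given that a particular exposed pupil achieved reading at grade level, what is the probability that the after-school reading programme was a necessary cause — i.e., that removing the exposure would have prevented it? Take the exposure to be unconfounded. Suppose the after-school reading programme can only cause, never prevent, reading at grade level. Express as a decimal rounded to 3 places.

PN ≈ 0.791

p₁ = P(outcome | exposed) = 623/1103 = 0.56482
p₀ = P(outcome | unexposed) = 386/3270 = 0.11804
Under exogeneity and monotonicity, PN = (p₁ − p₀) / p₁.
PN = (0.56482 − 0.11804) / 0.56482 = 0.44678 / 0.56482 ≈ 0.7910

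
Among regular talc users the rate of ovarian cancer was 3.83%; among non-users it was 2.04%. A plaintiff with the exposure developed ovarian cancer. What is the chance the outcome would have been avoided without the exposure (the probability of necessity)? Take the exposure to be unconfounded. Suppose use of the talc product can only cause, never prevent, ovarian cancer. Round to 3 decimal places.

p₁ = 0.0383, p₀ = 0.0204.
Under exogeneity and monotonicity, PN = (p₁ − p₀) / p₁.
PN = (0.0383 − 0.0204) / 0.0383 = 0.0179 / 0.0383 ≈ 0.4674

PN ≈ 0.467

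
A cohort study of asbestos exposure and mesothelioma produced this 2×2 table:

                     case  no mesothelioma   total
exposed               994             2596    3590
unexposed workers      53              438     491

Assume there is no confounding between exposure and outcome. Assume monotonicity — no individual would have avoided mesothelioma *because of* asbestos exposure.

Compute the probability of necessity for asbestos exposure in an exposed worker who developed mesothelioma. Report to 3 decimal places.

PN ≈ 0.610

p₁ = P(outcome | exposed) = 994/3590 = 0.27688
p₀ = P(outcome | unexposed) = 53/491 = 0.10794
Under exogeneity and monotonicity, PN = (p₁ − p₀)/p₁.
PN = (0.27688 − 0.10794) / 0.27688 ≈ 0.6101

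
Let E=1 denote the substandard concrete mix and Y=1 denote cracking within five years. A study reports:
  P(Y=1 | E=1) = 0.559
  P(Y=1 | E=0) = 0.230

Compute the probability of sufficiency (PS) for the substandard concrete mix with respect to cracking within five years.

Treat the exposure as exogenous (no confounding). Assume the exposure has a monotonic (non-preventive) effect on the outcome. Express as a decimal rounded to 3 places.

Let p₁ = 0.559, p₀ = 0.23.
Under exogeneity and monotonicity, PS = (p₁ − p₀) / (1 − p₀).
PS = (0.559 − 0.23) / (1 − 0.23) = 0.329 / 0.77 ≈ 0.4273

PS ≈ 0.427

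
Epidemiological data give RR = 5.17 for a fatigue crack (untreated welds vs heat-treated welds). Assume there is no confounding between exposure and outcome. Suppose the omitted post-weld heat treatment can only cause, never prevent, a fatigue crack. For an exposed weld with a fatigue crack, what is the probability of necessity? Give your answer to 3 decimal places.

Under exogeneity and monotonicity, PN = (RR − 1) / RR = 1 − 1/RR.
PN = (5.17 − 1) / 5.17 = 4.17 / 5.17 ≈ 0.8066

PN ≈ 0.807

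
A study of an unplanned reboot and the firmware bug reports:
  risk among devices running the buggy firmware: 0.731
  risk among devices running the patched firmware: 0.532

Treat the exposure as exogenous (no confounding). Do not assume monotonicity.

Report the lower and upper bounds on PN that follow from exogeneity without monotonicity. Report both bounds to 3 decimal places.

0.272 ≤ PN ≤ 0.640

Let p₁ = 0.731, p₀ = 0.532.
Under exogeneity alone the bounds on PN are max{0,(p₁−p₀)/p₁} ≤ PN ≤ min{1,(1−p₀)/p₁}.
  lower = (p₁ − p₀)/p₁ = 0.199 / 0.731 ≈ 0.2722
  upper = min{1, (1 − p₀)/p₁} = 0.468 / 0.731 ≈ 0.6402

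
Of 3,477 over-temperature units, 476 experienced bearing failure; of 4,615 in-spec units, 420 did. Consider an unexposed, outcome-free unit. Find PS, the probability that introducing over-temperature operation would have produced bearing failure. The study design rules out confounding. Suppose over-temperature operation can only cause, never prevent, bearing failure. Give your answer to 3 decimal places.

PS ≈ 0.050

p₁ = P(outcome | exposed) = 476/3477 = 0.1369
p₀ = P(outcome | unexposed) = 420/4615 = 0.091008
Under exogeneity and monotonicity, PS = (p₁ − p₀) / (1 − p₀).
PS = (0.1369 − 0.091008) / (1 − 0.091008) = 0.045892 / 0.90899 ≈ 0.0505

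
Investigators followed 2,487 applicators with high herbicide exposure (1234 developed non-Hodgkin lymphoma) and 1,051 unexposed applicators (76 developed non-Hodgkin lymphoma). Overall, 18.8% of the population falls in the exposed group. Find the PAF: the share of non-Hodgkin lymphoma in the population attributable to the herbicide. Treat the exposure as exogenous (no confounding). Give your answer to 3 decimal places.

PAF ≈ 0.524

p₁ = P(outcome | exposed) = 1234/2487 = 0.49618
p₀ = P(outcome | unexposed) = 76/1051 = 0.072312
Overall risk P(Y=1) = π·p₁ + (1−π)·p₀ = 0.188×0.49618 + 0.812×0.072312 = 0.152.
Under exogeneity, PAF = [P(Y=1) − p₀] / P(Y=1).
PAF = (0.152 − 0.072312) / 0.152 ≈ 0.5243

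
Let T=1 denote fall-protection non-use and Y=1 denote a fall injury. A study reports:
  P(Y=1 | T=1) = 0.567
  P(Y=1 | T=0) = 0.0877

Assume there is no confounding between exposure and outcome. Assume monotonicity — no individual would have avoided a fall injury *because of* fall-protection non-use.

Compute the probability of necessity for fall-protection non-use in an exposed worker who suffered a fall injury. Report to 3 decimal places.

PN ≈ 0.845

Let p₁ = 0.567, p₀ = 0.0877.
Under exogeneity and monotonicity, PN = (p₁ − p₀) / p₁.
PN = (0.567 − 0.0877) / 0.567 = 0.4793 / 0.567 ≈ 0.8453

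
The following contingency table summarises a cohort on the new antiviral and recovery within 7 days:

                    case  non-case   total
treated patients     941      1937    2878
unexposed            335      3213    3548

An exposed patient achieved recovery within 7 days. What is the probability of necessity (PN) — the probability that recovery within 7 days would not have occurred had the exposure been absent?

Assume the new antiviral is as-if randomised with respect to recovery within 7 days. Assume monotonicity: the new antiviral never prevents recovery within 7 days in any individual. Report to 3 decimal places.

p₁ = P(outcome | exposed) = 941/2878 = 0.32696
p₀ = P(outcome | unexposed) = 335/3548 = 0.094419
Under exogeneity and monotonicity, PN = (p₁ − p₀)/p₁.
PN = (0.32696 − 0.094419) / 0.32696 ≈ 0.7112

PN ≈ 0.711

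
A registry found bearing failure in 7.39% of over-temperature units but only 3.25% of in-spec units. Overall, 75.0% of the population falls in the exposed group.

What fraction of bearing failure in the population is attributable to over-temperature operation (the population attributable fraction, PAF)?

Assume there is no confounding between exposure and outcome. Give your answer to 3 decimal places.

p₁ = 0.0739, p₀ = 0.0325.
Overall risk P(Y=1) = π·p₁ + (1−π)·p₀ = 0.75×0.0739 + 0.25×0.0325 = 0.06355.
Under exogeneity, PAF = [P(Y=1) − p₀] / P(Y=1).
PAF = (0.06355 − 0.0325) / 0.06355 ≈ 0.4886

PAF ≈ 0.489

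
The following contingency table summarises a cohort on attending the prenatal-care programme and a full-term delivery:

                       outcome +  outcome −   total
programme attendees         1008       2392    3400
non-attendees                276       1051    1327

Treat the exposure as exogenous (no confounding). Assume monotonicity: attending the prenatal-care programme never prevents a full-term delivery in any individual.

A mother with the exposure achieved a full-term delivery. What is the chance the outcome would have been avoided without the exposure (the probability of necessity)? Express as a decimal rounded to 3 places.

PN ≈ 0.298

p₁ = P(outcome | exposed) = 1008/3400 = 0.29647
p₀ = P(outcome | unexposed) = 276/1327 = 0.20799
Under exogeneity and monotonicity, PN = (p₁ − p₀) / p₁.
PN = (0.29647 − 0.20799) / 0.29647 = 0.088483 / 0.29647 ≈ 0.2985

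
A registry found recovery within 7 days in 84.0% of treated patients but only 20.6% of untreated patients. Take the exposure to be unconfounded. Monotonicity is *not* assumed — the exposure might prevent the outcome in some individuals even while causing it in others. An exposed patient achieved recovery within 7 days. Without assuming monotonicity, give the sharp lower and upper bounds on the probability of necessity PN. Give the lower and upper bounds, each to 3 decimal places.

p₁ = 0.84, p₀ = 0.206.
Under exogeneity alone the bounds on PN are max{0,(p₁−p₀)/p₁} ≤ PN ≤ min{1,(1−p₀)/p₁}.
  lower = (p₁ − p₀)/p₁ = 0.634 / 0.84 ≈ 0.7548
  upper = min{1, (1 − p₀)/p₁} = 0.794 / 0.84 ≈ 0.9452

0.755 ≤ PN ≤ 0.945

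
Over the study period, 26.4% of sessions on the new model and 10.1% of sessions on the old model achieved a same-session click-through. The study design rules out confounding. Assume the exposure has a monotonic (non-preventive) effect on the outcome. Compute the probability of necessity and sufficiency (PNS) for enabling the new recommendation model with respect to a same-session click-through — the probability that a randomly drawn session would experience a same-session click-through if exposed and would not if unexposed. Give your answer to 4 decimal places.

PNS ≈ 0.1630

p₁ = 0.264, p₀ = 0.101.
Under exogeneity and monotonicity, PNS = p₁ − p₀.
PNS = 0.264 − 0.101 = 0.163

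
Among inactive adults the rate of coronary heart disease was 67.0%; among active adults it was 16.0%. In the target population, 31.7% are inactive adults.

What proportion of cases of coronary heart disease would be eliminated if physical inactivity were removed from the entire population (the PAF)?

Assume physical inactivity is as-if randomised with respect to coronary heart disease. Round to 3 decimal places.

PAF ≈ 0.503

p₁ = 0.67, p₀ = 0.16.
Overall risk P(Y=1) = π·p₁ + (1−π)·p₀ = 0.317×0.67 + 0.683×0.16 = 0.32167.
Under exogeneity, PAF = [P(Y=1) − p₀] / P(Y=1).
PAF = (0.32167 − 0.16) / 0.32167 ≈ 0.5026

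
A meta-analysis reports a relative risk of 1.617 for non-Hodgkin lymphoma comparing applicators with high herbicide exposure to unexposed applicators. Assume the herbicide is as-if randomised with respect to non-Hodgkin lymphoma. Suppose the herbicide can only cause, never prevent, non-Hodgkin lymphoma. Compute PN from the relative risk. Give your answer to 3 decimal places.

PN ≈ 0.382

Under exogeneity and monotonicity, PN = (RR − 1) / RR = 1 − 1/RR.
PN = (1.617 − 1) / 1.617 = 0.617 / 1.617 ≈ 0.3816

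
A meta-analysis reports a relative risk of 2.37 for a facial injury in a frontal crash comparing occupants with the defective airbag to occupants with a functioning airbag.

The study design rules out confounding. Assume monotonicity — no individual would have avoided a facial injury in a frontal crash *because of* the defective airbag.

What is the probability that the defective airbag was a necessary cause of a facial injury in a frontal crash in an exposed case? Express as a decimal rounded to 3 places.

Under exogeneity and monotonicity, PN = (RR − 1) / RR = 1 − 1/RR.
PN = (2.37 − 1) / 2.37 = 1.37 / 2.37 ≈ 0.5781

PN ≈ 0.578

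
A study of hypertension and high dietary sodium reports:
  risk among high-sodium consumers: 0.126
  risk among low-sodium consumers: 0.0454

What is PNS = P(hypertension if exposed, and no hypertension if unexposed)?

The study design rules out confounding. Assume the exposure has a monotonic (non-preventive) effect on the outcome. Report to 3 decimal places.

Let p₁ = 0.126, p₀ = 0.0454.
Under exogeneity and monotonicity, PNS = p₁ − p₀.
PNS = 0.126 − 0.0454 = 0.0806

PNS ≈ 0.081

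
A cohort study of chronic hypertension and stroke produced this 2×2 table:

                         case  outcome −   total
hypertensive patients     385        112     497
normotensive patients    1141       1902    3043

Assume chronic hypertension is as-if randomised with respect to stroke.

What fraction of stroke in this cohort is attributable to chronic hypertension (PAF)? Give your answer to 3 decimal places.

p₁ = P(outcome | exposed) = 385/497 = 0.77465
p₀ = P(outcome | unexposed) = 1141/3043 = 0.37496
Exposure prevalence π = 497/3540 = 0.1404; overall risk P(Y=1) = 0.43107.
Under exogeneity, PAF = [P(Y=1) − p₀]/P(Y=1).
PAF = (0.43107 − 0.37496) / 0.43107 ≈ 0.1302

PAF ≈ 0.130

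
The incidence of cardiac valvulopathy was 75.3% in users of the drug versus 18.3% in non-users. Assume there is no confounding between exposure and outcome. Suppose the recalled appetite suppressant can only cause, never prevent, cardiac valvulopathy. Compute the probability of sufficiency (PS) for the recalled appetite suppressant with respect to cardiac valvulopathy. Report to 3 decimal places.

PS ≈ 0.698

p₁ = 0.753, p₀ = 0.183.
Under exogeneity and monotonicity, PS = (p₁ − p₀) / (1 − p₀).
PS = (0.753 − 0.183) / (1 − 0.183) = 0.57 / 0.817 ≈ 0.6977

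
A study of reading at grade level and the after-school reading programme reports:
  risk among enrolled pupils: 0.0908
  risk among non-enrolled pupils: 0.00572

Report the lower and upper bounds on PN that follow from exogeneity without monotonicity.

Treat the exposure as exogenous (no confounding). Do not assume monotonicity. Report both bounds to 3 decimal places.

0.937 ≤ PN ≤ 1.000

Let p₁ = 0.0908, p₀ = 0.00572.
Under exogeneity alone the bounds on PN are max{0,(p₁−p₀)/p₁} ≤ PN ≤ min{1,(1−p₀)/p₁}.
  lower = (p₁ − p₀)/p₁ = 0.08508 / 0.0908 ≈ 0.9370
  upper = min{1, (1 − p₀)/p₁} = 0.99428 / 0.0908 ≈ 10.9502 → capped at 1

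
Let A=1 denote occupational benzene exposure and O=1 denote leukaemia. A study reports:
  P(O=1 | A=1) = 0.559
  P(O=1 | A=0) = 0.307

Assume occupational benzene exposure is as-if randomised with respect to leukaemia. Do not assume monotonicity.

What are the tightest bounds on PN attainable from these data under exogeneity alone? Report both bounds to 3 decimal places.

0.451 ≤ PN ≤ 1.000

Let p₁ = 0.559, p₀ = 0.307.
Under exogeneity alone the bounds on PN are max{0,(p₁−p₀)/p₁} ≤ PN ≤ min{1,(1−p₀)/p₁}.
  lower = (p₁ − p₀)/p₁ = 0.252 / 0.559 ≈ 0.4508
  upper = min{1, (1 − p₀)/p₁} = 0.693 / 0.559 ≈ 1.2397 → capped at 1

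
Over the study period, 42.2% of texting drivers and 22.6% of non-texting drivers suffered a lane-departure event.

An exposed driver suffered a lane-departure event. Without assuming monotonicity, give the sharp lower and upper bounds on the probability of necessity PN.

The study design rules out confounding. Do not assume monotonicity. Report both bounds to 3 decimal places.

0.464 ≤ PN ≤ 1.000

p₁ = 0.422, p₀ = 0.226.
Under exogeneity alone the bounds on PN are max{0,(p₁−p₀)/p₁} ≤ PN ≤ min{1,(1−p₀)/p₁}.
  lower = (p₁ − p₀)/p₁ = 0.196 / 0.422 ≈ 0.4645
  upper = min{1, (1 − p₀)/p₁} = 0.774 / 0.422 ≈ 1.8341 → capped at 1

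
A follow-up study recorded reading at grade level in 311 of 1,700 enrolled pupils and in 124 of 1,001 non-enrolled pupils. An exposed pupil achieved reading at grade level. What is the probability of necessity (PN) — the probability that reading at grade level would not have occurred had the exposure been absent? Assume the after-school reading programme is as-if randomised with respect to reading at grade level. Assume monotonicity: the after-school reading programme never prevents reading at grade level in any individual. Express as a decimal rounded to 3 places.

PN ≈ 0.323

p₁ = P(outcome | exposed) = 311/1700 = 0.18294
p₀ = P(outcome | unexposed) = 124/1001 = 0.12388
Under exogeneity and monotonicity, PN = (p₁ − p₀) / p₁.
PN = (0.18294 − 0.12388) / 0.18294 = 0.059065 / 0.18294 ≈ 0.3229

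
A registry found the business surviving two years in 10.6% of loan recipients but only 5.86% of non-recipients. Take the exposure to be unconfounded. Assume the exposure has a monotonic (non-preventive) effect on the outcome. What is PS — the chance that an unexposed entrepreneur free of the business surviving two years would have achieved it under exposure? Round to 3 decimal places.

PS ≈ 0.050

p₁ = 0.106, p₀ = 0.0586.
Under exogeneity and monotonicity, PS = (p₁ − p₀) / (1 − p₀).
PS = (0.106 − 0.0586) / (1 − 0.0586) = 0.0474 / 0.9414 ≈ 0.0504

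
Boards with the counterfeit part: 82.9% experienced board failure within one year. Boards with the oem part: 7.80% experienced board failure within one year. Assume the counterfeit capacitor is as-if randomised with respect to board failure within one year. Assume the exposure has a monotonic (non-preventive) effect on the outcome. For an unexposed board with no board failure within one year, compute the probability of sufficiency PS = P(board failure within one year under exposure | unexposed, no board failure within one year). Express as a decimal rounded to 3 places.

p₁ = 0.829, p₀ = 0.078.
Under exogeneity and monotonicity, PS = (p₁ − p₀) / (1 − p₀).
PS = (0.829 − 0.078) / (1 − 0.078) = 0.751 / 0.922 ≈ 0.8145

PS ≈ 0.815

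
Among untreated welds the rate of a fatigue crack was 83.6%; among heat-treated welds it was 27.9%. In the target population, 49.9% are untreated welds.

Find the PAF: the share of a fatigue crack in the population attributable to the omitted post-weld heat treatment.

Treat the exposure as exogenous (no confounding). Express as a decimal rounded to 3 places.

PAF ≈ 0.499

p₁ = 0.836, p₀ = 0.279.
Overall risk P(Y=1) = π·p₁ + (1−π)·p₀ = 0.499×0.836 + 0.501×0.279 = 0.55694.
Under exogeneity, PAF = [P(Y=1) − p₀] / P(Y=1).
PAF = (0.55694 − 0.279) / 0.55694 ≈ 0.4991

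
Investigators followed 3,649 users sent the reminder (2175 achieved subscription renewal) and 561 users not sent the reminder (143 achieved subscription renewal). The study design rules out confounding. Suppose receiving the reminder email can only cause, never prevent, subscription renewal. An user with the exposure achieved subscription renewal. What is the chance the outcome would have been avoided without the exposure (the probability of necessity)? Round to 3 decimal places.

p₁ = P(outcome | exposed) = 2175/3649 = 0.59605
p₀ = P(outcome | unexposed) = 143/561 = 0.2549
Under exogeneity and monotonicity, PN = (p₁ − p₀) / p₁.
PN = (0.59605 − 0.2549) / 0.59605 = 0.34115 / 0.59605 ≈ 0.5724

PN ≈ 0.572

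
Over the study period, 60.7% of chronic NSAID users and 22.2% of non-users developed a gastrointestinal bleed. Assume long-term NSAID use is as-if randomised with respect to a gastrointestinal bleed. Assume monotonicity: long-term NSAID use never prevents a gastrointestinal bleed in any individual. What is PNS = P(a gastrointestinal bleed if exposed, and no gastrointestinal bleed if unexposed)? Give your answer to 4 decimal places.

PNS ≈ 0.3850

p₁ = 0.607, p₀ = 0.222.
Under exogeneity and monotonicity, PNS = p₁ − p₀.
PNS = 0.607 − 0.222 = 0.385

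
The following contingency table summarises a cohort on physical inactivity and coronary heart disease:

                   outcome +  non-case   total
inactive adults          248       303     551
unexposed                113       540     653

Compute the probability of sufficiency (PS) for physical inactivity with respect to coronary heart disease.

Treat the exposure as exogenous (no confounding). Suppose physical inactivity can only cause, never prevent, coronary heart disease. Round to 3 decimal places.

PS ≈ 0.335

p₁ = P(outcome | exposed) = 248/551 = 0.45009
p₀ = P(outcome | unexposed) = 113/653 = 0.17305
Under exogeneity and monotonicity, PS = (p₁ − p₀)/(1 − p₀).
PS = (0.45009 − 0.17305) / 0.82695 ≈ 0.3350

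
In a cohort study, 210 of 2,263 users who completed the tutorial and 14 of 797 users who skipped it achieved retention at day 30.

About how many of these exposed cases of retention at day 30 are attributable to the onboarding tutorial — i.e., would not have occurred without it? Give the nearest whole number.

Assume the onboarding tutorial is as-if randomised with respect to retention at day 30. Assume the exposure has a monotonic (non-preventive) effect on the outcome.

about 170 cases

p₁ = P(outcome | exposed) = 210/2263 = 0.092797
p₀ = P(outcome | unexposed) = 14/797 = 0.017566
PN = (p₁ − p₀)/p₁ = (0.092797 − 0.017566) / 0.092797 ≈ 0.81071.
Attributable cases ≈ PN × (exposed cases) = 0.81071 × 210 ≈ 170.25.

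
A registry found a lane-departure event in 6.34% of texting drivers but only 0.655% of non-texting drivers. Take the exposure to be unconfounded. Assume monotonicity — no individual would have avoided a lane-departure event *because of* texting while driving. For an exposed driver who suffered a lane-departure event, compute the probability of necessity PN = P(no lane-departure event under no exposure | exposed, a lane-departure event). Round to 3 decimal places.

p₁ = 0.0634, p₀ = 0.00655.
Under exogeneity and monotonicity, PN = (p₁ − p₀) / p₁.
PN = (0.0634 − 0.00655) / 0.0634 = 0.05685 / 0.0634 ≈ 0.8967

PN ≈ 0.897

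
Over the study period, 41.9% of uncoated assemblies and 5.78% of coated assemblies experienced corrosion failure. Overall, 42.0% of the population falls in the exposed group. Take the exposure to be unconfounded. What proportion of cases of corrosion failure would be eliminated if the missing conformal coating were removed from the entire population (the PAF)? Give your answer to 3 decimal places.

PAF ≈ 0.724

p₁ = 0.419, p₀ = 0.0578.
Overall risk P(Y=1) = π·p₁ + (1−π)·p₀ = 0.42×0.419 + 0.58×0.0578 = 0.2095.
Under exogeneity, PAF = [P(Y=1) − p₀] / P(Y=1).
PAF = (0.2095 − 0.0578) / 0.2095 ≈ 0.7241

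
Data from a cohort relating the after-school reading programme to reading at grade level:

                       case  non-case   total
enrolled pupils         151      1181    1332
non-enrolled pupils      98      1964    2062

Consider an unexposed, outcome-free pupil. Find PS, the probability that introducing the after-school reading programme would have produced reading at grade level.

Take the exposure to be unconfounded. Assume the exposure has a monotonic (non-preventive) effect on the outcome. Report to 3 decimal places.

PS ≈ 0.069

p₁ = P(outcome | exposed) = 151/1332 = 0.11336
p₀ = P(outcome | unexposed) = 98/2062 = 0.047527
Under exogeneity and monotonicity, PS = (p₁ − p₀)/(1 − p₀).
PS = (0.11336 − 0.047527) / 0.95247 ≈ 0.0691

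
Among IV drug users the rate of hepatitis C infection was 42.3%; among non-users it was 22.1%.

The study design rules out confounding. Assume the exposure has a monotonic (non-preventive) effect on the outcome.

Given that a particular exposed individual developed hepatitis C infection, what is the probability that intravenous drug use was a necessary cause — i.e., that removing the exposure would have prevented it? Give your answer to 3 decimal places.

p₁ = 0.423, p₀ = 0.221.
Under exogeneity and monotonicity, PN = (p₁ − p₀) / p₁.
PN = (0.423 − 0.221) / 0.423 = 0.202 / 0.423 ≈ 0.4775

PN ≈ 0.478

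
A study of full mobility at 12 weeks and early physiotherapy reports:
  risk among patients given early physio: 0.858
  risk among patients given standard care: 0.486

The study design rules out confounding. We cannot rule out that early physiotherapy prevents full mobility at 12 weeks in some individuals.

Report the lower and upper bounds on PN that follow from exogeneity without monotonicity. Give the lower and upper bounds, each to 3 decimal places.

Let p₁ = 0.858, p₀ = 0.486.
Under exogeneity alone the bounds on PN are max{0,(p₁−p₀)/p₁} ≤ PN ≤ min{1,(1−p₀)/p₁}.
  lower = (p₁ − p₀)/p₁ = 0.372 / 0.858 ≈ 0.4336
  upper = min{1, (1 − p₀)/p₁} = 0.514 / 0.858 ≈ 0.5991

0.434 ≤ PN ≤ 0.599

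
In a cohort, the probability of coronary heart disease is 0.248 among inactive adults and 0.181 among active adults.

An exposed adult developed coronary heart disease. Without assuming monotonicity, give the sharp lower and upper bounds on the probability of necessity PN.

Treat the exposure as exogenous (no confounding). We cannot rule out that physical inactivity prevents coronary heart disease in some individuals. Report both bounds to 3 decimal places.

0.270 ≤ PN ≤ 1.000

Let p₁ = 0.248, p₀ = 0.181.
Under exogeneity alone the bounds on PN are max{0,(p₁−p₀)/p₁} ≤ PN ≤ min{1,(1−p₀)/p₁}.
  lower = (p₁ − p₀)/p₁ = 0.067 / 0.248 ≈ 0.2702
  upper = min{1, (1 − p₀)/p₁} = 0.819 / 0.248 ≈ 3.3024 → capped at 1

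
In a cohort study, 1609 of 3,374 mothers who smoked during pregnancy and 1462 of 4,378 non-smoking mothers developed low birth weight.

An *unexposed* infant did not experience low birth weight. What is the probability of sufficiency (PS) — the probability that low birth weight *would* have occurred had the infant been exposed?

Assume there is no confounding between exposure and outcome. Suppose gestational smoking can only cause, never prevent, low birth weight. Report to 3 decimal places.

p₁ = P(outcome | exposed) = 1609/3374 = 0.47688
p₀ = P(outcome | unexposed) = 1462/4378 = 0.33394
Under exogeneity and monotonicity, PS = (p₁ − p₀) / (1 − p₀).
PS = (0.47688 − 0.33394) / (1 − 0.33394) = 0.14294 / 0.66606 ≈ 0.2146

PS ≈ 0.215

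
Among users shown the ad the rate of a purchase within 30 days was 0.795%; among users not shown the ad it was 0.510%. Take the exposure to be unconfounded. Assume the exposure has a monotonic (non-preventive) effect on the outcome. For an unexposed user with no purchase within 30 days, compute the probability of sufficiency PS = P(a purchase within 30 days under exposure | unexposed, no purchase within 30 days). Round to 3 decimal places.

PS ≈ 0.003

p₁ = 0.00795, p₀ = 0.0051.
Under exogeneity and monotonicity, PS = (p₁ − p₀) / (1 − p₀).
PS = (0.00795 − 0.0051) / (1 − 0.0051) = 0.00285 / 0.9949 ≈ 0.0029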